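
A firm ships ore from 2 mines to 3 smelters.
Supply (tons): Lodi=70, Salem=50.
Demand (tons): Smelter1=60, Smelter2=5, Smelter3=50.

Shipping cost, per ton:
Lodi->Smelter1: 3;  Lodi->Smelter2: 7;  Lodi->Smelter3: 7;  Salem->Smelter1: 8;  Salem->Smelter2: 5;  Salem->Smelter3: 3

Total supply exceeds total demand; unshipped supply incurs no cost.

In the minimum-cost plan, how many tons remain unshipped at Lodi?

Minimum-cost shipments:
  Lodi->Smelter1: 60 tons
  Lodi->Smelter2: 5 tons
  Salem->Smelter3: 50 tons
Total cost = 365.
Lodi ships 65 of its 70, leaving 5.

5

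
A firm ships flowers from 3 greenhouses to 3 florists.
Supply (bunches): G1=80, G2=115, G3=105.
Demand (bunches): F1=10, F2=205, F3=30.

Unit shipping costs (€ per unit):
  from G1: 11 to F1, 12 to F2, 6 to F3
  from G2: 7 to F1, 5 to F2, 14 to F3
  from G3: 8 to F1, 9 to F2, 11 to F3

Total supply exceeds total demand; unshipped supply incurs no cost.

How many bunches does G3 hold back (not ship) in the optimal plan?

Minimum-cost shipments:
  G1–F3: 30 × €6 = €180
  G2–F2: 115 × €5 = €575
  G3–F1: 10 × €8 = €80
  G3–F2: 90 × €9 = €810
Total cost = €1645.
G3 ships 100 of its 105, leaving 5.

5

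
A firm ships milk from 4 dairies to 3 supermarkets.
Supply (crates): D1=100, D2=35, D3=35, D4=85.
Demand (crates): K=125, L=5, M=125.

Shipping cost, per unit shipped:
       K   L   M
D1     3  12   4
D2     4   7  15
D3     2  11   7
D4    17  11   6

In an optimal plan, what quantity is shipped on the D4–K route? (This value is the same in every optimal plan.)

The minimum-cost plan:
  D1 to K: 60 × 3 = 180
  D1 to M: 40 × 4 = 160
  D2 to K: 30 × 4 = 120
  D2 to L: 5 × 7 = 35
  D3 to K: 35 × 2 = 70
  D4 to M: 85 × 6 = 510
Total cost = 1075.
The route D4→K is not used.

0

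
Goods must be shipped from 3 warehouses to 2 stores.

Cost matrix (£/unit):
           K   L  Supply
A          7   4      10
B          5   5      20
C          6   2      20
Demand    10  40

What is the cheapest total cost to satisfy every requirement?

180

A cheapest plan:
  A->L: 10 × £4 = £40
  B->K: 10 × £5 = £50
  B->L: 10 × £5 = £50
  C->L: 20 × £2 = £40
Total = 40 + 50 + 50 + 40 = £180.
(Supply check: A ships 10; B ships 20; C ships 20.)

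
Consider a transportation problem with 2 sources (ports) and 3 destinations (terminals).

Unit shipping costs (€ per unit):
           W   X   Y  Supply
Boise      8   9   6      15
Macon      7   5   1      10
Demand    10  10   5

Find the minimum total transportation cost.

Optimal allocation:
  Boise to W: 10 × €8 = €80
  Boise to X: 5 × €9 = €45
  Macon to X: 5 × €5 = €25
  Macon to Y: 5 × €1 = €5
Total = 80 + 45 + 25 + 5 = €155.

155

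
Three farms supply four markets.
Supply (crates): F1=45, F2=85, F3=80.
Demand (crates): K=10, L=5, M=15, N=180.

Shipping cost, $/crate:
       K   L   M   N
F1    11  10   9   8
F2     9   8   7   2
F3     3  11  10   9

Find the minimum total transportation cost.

1215

Optimal allocation:
  F1 to L: 5 crates
  F1 to N: 40 crates
  F2 to N: 85 crates
  F3 to K: 10 crates
  F3 to M: 15 crates
  F3 to N: 55 crates
Total cost = $1215.
(Supply check: F1 ships 45; F2 ships 85; F3 ships 80.)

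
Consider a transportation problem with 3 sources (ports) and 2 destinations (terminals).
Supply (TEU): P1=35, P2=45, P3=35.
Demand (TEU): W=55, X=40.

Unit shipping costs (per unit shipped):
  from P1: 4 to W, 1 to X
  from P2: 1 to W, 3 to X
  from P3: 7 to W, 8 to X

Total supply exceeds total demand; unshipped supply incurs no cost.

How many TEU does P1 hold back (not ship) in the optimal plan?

Minimum-cost shipments:
  P1 to X: 35 × 1 = 35
  P2 to W: 45 × 1 = 45
  P3 to W: 10 × 7 = 70
  P3 to X: 5 × 8 = 40
Total cost = 190.
P1 ships 35 of its 35, leaving 0.

0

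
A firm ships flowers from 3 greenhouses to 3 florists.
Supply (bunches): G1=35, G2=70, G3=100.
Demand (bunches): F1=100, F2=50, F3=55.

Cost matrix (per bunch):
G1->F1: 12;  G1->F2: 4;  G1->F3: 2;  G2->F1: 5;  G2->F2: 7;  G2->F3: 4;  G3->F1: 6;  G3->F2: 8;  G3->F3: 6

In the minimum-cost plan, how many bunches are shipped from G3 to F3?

The minimum-cost plan:
  G1->F2: 35 bunches
  G2->F1: 15 bunches
  G2->F3: 55 bunches
  G3->F1: 85 bunches
  G3->F2: 15 bunches
Total cost = 1065.
The route G3→F3 is not used.

0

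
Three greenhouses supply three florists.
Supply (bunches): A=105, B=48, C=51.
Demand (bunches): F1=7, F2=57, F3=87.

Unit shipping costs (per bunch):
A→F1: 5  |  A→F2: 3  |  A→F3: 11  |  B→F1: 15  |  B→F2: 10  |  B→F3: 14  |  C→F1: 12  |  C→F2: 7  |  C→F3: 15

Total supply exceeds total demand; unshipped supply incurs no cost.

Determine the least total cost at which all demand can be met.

1301

Optimal allocation:
  A–F1: 7 × 5 = 35
  A–F2: 57 × 3 = 171
  A–F3: 41 × 11 = 451
  B–F3: 46 × 14 = 644
Total = 35 + 171 + 451 + 644 = 1301.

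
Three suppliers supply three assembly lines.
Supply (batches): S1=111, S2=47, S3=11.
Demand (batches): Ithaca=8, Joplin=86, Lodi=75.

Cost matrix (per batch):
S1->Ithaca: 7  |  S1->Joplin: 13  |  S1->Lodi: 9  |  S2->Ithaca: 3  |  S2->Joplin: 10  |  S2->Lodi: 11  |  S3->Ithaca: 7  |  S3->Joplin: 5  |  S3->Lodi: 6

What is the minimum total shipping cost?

A cheapest plan:
  S1 to Joplin: 36 × 13 = 468
  S1 to Lodi: 75 × 9 = 675
  S2 to Ithaca: 8 × 3 = 24
  S2 to Joplin: 39 × 10 = 390
  S3 to Joplin: 11 × 5 = 55
Total = 468 + 675 + 24 + 390 + 55 = 1612.

1612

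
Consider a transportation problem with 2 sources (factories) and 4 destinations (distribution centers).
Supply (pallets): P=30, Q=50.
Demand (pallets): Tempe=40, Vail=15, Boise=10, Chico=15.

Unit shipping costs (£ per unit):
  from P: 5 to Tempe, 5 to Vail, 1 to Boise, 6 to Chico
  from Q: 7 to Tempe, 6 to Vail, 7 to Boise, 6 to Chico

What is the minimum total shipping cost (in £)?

One minimum-cost allocation:
  P–Tempe: 20 × £5 = £100
  P–Boise: 10 × £1 = £10
  Q–Tempe: 20 × £7 = £140
  Q–Vail: 15 × £6 = £90
  Q–Chico: 15 × £6 = £90
Total = 100 + 10 + 140 + 90 + 90 = £430.

430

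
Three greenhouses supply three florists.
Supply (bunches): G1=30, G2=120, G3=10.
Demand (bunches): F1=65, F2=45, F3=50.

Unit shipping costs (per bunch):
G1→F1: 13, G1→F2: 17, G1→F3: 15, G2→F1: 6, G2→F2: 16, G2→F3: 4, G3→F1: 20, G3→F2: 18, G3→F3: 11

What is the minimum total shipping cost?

An optimal shipping plan:
  G1→F2: 30 bunches
  G2→F1: 65 bunches
  G2→F2: 5 bunches
  G2→F3: 50 bunches
  G3→F2: 10 bunches
Total cost = 1360.
(Supply check: G1 ships 30; G2 ships 120; G3 ships 10.)

1360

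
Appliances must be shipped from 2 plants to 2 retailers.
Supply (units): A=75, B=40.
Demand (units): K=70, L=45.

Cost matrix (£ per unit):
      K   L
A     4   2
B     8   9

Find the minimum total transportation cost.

530

Optimal allocation:
  A→K: 30 × £4 = £120
  A→L: 45 × £2 = £90
  B→K: 40 × £8 = £320
Total = 120 + 90 + 320 = £530.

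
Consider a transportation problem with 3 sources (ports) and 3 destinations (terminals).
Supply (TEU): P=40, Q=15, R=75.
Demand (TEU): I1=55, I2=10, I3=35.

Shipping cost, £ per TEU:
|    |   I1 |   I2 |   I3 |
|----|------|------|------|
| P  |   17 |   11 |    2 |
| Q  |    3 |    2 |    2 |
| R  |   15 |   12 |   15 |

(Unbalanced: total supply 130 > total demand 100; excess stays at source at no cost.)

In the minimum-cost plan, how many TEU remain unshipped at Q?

Minimum-cost shipments:
  P to I2: 5 × £11 = £55
  P to I3: 35 × £2 = £70
  Q to I1: 15 × £3 = £45
  R to I1: 40 × £15 = £600
  R to I2: 5 × £12 = £60
Total cost = £830.
Q ships 15 of its 15, leaving 0.

0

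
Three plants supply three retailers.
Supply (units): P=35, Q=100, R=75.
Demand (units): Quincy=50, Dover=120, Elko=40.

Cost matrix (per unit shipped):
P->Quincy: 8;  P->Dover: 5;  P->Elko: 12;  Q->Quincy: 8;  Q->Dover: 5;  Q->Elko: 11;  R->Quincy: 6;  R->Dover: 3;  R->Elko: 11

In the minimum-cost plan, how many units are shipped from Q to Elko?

40

Solving gives:
  P–Dover: 35 × 5 = 175
  Q–Quincy: 50 × 8 = 400
  Q–Dover: 10 × 5 = 50
  Q–Elko: 40 × 11 = 440
  R–Dover: 75 × 3 = 225
Total cost = 1290.
So Q→Elko carries 40 units.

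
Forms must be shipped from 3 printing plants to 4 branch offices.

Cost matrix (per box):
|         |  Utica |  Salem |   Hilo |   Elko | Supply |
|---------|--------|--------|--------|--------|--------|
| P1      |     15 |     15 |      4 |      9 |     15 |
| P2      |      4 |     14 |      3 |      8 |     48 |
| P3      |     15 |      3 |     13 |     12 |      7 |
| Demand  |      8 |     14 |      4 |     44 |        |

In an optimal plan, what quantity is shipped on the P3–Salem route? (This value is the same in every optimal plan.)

Solving gives:
  P1→Salem: 7 × 15 = 105
  P1→Elko: 8 × 9 = 72
  P2→Utica: 8 × 4 = 32
  P2→Hilo: 4 × 3 = 12
  P2→Elko: 36 × 8 = 288
  P3→Salem: 7 × 3 = 21
Total cost = 530.
So P3→Salem carries 7 boxes.

7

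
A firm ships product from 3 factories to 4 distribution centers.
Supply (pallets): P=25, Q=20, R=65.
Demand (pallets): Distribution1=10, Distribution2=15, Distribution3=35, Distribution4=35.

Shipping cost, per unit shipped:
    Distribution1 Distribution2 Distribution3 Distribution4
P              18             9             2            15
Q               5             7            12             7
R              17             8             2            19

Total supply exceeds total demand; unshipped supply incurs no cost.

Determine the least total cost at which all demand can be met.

A cheapest plan:
  P→Distribution4: 25 × 15 = 375
  Q→Distribution1: 10 × 5 = 50
  Q→Distribution4: 10 × 7 = 70
  R→Distribution2: 15 × 8 = 120
  R→Distribution3: 35 × 2 = 70
Total = 375 + 50 + 70 + 120 + 70 = 685.

685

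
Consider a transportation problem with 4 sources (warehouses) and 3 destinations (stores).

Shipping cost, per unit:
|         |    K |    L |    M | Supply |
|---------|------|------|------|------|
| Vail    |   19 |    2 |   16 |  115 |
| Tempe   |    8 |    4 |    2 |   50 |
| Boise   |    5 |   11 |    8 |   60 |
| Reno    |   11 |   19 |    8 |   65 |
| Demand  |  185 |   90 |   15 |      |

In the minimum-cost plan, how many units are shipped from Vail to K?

Solving gives:
  Vail–K: 25 × 19 = 475
  Vail–L: 90 × 2 = 180
  Tempe–K: 35 × 8 = 280
  Tempe–M: 15 × 2 = 30
  Boise–K: 60 × 5 = 300
  Reno–K: 65 × 11 = 715
Total cost = 1980.
So Vail→K carries 25 units.

25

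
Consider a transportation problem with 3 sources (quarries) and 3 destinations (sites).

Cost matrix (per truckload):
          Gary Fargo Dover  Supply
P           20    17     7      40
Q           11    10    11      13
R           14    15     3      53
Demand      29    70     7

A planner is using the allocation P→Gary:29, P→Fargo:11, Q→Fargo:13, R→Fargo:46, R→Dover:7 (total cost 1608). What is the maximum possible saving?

116

Current plan cost = 29·20 + 11·17 + 13·10 + 46·15 + 7·3 = 1608.
Optimal plan:
  P→Fargo: 40 truckloads
  Q→Fargo: 13 truckloads
  R→Gary: 29 truckloads
  R→Fargo: 17 truckloads
  R→Dover: 7 truckloads
Optimal cost = 1492.
Saving = 1608 − 1492 = 116.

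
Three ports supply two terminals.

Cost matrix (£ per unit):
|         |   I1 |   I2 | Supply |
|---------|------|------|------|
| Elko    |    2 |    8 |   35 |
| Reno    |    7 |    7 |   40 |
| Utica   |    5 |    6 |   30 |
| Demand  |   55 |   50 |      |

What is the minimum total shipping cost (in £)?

510

An optimal shipping plan:
  Elko→I1: 35 TEU
  Reno→I2: 40 TEU
  Utica→I1: 20 TEU
  Utica→I2: 10 TEU
Total cost = £510.
(Supply check: Elko ships 35; Reno ships 40; Utica ships 30.)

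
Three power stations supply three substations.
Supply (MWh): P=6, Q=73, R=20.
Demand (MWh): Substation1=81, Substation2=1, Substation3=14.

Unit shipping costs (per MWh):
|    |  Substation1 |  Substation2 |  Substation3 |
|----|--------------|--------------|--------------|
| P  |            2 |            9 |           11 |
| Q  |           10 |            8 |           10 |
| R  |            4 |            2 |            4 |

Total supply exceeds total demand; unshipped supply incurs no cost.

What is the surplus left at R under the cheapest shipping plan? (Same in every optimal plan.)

Minimum-cost shipments:
  P to Substation1: 6 MWh
  Q to Substation1: 70 MWh
  R to Substation1: 5 MWh
  R to Substation2: 1 MWh
  R to Substation3: 14 MWh
Total cost = 790.
R ships 20 of its 20, leaving 0.

0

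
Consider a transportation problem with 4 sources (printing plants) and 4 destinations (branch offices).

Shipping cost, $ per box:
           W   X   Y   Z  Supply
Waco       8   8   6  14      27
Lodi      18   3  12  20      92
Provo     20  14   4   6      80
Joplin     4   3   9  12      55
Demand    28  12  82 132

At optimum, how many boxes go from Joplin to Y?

0

Optimal shipments:
  Waco→Y: 27 × $6 = $162
  Lodi→X: 12 × $3 = $36
  Lodi→Y: 55 × $12 = $660
  Lodi→Z: 25 × $20 = $500
  Provo→Z: 80 × $6 = $480
  Joplin→W: 28 × $4 = $112
  Joplin→Z: 27 × $12 = $324
Total cost = $2274.
The route Joplin→Y is not used.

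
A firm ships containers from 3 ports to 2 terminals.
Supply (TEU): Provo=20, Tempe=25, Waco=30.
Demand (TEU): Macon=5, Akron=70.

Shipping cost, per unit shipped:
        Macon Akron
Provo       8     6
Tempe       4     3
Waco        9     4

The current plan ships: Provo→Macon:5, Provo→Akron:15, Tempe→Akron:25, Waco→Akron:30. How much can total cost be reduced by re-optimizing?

Current plan cost = 5·8 + 15·6 + 25·3 + 30·4 = 325.
Optimal plan:
  Provo to Akron: 20 TEU
  Tempe to Macon: 5 TEU
  Tempe to Akron: 20 TEU
  Waco to Akron: 30 TEU
Optimal cost = 320.
Saving = 325 − 320 = 5.

5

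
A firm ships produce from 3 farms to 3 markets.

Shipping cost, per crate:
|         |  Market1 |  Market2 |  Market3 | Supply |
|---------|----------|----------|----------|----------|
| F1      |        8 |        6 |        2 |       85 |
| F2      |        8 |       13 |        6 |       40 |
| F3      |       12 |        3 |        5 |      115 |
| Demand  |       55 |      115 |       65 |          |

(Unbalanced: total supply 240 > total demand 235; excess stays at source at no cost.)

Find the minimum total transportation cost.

A cheapest plan:
  F1 to Market1: 15 crates
  F1 to Market3: 65 crates
  F2 to Market1: 40 crates
  F3 to Market2: 115 crates
Total cost = 915.
(Supply check: F1 ships 80; F2 ships 40; F3 ships 115.)

915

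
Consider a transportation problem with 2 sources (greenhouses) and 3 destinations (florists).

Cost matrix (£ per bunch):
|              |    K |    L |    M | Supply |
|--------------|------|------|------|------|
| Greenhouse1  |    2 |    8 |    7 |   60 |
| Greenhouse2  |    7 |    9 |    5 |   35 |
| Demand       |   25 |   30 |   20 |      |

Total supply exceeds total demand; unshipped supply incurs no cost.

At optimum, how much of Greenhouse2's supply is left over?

Minimum-cost shipments:
  Greenhouse1→K: 25 × £2 = £50
  Greenhouse1→L: 30 × £8 = £240
  Greenhouse2→M: 20 × £5 = £100
Total cost = £390.
Greenhouse2 ships 20 of its 35, leaving 15.

15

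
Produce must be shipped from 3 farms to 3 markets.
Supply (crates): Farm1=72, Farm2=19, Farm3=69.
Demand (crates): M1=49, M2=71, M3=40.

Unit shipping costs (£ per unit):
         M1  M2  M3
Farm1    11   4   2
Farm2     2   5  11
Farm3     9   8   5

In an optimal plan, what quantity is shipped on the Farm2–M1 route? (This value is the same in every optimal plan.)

The minimum-cost plan:
  Farm1→M2: 71 × £4 = £284
  Farm1→M3: 1 × £2 = £2
  Farm2→M1: 19 × £2 = £38
  Farm3→M1: 30 × £9 = £270
  Farm3→M3: 39 × £5 = £195
Total cost = £789.
So Farm2→M1 carries 19 crates.

19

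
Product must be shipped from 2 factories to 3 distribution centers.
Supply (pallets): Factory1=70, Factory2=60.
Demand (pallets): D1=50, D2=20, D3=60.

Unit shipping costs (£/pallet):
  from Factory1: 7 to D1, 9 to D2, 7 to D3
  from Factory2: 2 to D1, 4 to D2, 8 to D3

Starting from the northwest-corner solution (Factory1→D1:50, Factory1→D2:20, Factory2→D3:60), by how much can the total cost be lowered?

Current plan cost = 50·7 + 20·9 + 60·8 = £1010.
Optimal plan:
  Factory1–D1: 10 pallets
  Factory1–D3: 60 pallets
  Factory2–D1: 40 pallets
  Factory2–D2: 20 pallets
Optimal cost = £650.
Saving = 1010 − 650 = £360.

360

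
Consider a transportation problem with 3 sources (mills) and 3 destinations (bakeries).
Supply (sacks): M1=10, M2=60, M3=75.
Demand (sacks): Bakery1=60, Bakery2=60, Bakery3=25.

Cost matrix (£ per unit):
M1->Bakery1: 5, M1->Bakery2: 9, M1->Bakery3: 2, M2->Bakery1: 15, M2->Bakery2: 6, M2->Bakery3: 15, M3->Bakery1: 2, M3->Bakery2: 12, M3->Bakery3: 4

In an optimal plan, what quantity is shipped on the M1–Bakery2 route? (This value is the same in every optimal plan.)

0

The minimum-cost plan:
  M1 to Bakery3: 10 × £2 = £20
  M2 to Bakery2: 60 × £6 = £360
  M3 to Bakery1: 60 × £2 = £120
  M3 to Bakery3: 15 × £4 = £60
Total cost = £560.
The route M1→Bakery2 is not used.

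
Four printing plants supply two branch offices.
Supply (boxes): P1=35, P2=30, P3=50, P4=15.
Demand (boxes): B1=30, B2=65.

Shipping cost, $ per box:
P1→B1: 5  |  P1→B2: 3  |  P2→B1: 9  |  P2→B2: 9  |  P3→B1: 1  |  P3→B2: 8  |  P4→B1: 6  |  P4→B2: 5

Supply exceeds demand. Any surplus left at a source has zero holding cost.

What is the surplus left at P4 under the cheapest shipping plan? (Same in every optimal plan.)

Minimum-cost shipments:
  P1→B2: 35 × $3 = $105
  P3→B1: 30 × $1 = $30
  P3→B2: 15 × $8 = $120
  P4→B2: 15 × $5 = $75
Total cost = $330.
P4 ships 15 of its 15, leaving 0.

0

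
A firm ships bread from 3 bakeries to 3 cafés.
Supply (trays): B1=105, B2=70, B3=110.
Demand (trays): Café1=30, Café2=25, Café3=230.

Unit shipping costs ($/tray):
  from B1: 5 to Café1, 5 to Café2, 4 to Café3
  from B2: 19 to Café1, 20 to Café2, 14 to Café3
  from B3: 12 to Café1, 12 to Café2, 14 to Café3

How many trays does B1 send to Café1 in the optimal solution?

Solving gives:
  B1→Café3: 105 × $4 = $420
  B2→Café3: 70 × $14 = $980
  B3→Café1: 30 × $12 = $360
  B3→Café2: 25 × $12 = $300
  B3→Café3: 55 × $14 = $770
Total cost = $2830.
The route B1→Café1 is not used.

0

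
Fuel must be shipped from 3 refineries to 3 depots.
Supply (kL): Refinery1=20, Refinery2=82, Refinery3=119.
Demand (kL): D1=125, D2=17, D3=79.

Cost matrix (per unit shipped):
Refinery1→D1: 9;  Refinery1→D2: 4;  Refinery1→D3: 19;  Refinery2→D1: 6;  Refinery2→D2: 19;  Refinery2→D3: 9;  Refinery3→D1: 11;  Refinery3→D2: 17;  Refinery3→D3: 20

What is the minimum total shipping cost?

Optimal allocation:
  Refinery1 to D1: 3 × 9 = 27
  Refinery1 to D2: 17 × 4 = 68
  Refinery2 to D1: 3 × 6 = 18
  Refinery2 to D3: 79 × 9 = 711
  Refinery3 to D1: 119 × 11 = 1309
Total = 27 + 68 + 18 + 711 + 1309 = 2133.

2133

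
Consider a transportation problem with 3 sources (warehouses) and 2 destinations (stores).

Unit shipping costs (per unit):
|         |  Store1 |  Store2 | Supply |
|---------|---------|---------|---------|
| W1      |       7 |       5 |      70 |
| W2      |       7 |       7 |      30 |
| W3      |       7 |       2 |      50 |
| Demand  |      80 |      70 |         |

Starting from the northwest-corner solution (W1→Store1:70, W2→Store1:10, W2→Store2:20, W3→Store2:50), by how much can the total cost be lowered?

40

Current plan cost = 70·7 + 10·7 + 20·7 + 50·2 = 800.
Optimal plan:
  W1 to Store1: 50 units
  W1 to Store2: 20 units
  W2 to Store1: 30 units
  W3 to Store2: 50 units
Optimal cost = 760.
Saving = 800 − 760 = 40.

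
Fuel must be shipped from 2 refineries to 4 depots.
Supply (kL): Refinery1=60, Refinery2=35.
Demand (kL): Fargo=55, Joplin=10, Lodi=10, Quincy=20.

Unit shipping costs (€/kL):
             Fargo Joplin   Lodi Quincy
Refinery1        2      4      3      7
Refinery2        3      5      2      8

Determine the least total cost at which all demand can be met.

An optimal shipping plan:
  Refinery1->Fargo: 30 × €2 = €60
  Refinery1->Joplin: 10 × €4 = €40
  Refinery1->Quincy: 20 × €7 = €140
  Refinery2->Fargo: 25 × €3 = €75
  Refinery2->Lodi: 10 × €2 = €20
Total = 60 + 40 + 140 + 75 + 20 = €335.
(Supply check: Refinery1 ships 60; Refinery2 ships 35.)

335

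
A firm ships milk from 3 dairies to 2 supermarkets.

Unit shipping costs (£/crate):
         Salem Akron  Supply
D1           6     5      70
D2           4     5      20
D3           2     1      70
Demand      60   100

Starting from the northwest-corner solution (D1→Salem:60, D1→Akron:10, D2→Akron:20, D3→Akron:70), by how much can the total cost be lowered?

Current plan cost = 60·6 + 10·5 + 20·5 + 70·1 = £580.
Optimal plan:
  D1 to Salem: 40 crates
  D1 to Akron: 30 crates
  D2 to Salem: 20 crates
  D3 to Akron: 70 crates
Optimal cost = £540.
Saving = 580 − 540 = £40.

40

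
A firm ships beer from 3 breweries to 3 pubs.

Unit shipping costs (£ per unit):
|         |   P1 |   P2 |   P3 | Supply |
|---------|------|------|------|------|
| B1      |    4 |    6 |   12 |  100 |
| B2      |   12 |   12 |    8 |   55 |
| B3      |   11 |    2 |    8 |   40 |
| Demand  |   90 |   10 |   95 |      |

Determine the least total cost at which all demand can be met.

1180

Optimal allocation:
  B1->P1: 90 × £4 = £360
  B1->P3: 10 × £12 = £120
  B2->P3: 55 × £8 = £440
  B3->P2: 10 × £2 = £20
  B3->P3: 30 × £8 = £240
Total = 360 + 120 + 440 + 20 + 240 = £1180.
(Supply check: B1 ships 100; B2 ships 55; B3 ships 40.)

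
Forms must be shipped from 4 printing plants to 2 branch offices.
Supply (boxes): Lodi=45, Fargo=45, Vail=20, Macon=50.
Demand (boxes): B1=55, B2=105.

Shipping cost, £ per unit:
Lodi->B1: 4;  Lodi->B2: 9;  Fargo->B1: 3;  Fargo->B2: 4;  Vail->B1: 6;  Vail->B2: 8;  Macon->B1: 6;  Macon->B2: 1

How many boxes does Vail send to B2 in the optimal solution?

Optimal shipments:
  Lodi->B1: 45 × £4 = £180
  Fargo->B2: 45 × £4 = £180
  Vail->B1: 10 × £6 = £60
  Vail->B2: 10 × £8 = £80
  Macon->B2: 50 × £1 = £50
Total cost = £550.
So Vail→B2 carries 10 boxes.

10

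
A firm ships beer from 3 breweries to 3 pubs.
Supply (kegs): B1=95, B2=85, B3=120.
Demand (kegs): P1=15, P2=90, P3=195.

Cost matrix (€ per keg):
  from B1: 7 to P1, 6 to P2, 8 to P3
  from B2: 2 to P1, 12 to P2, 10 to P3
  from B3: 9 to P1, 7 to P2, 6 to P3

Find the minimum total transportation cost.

A cheapest plan:
  B1→P2: 90 kegs
  B1→P3: 5 kegs
  B2→P1: 15 kegs
  B2→P3: 70 kegs
  B3→P3: 120 kegs
Total cost = €2030.

2030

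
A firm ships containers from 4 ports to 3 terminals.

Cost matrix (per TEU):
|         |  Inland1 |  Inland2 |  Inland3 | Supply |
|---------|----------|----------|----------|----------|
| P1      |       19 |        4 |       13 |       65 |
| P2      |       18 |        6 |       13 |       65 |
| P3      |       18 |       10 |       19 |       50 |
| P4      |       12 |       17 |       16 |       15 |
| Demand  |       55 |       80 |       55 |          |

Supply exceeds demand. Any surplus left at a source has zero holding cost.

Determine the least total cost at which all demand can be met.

1985

A cheapest plan:
  P1–Inland2: 65 TEU
  P2–Inland2: 10 TEU
  P2–Inland3: 55 TEU
  P3–Inland1: 40 TEU
  P3–Inland2: 5 TEU
  P4–Inland1: 15 TEU
Total cost = 1985.
(Supply check: P1 ships 65; P2 ships 65; P3 ships 45; P4 ships 15.)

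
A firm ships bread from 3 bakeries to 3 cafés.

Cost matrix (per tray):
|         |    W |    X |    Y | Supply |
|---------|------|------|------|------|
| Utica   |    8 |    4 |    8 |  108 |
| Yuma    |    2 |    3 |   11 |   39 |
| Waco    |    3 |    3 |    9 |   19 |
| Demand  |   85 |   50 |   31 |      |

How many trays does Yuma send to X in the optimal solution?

0

The minimum-cost plan:
  Utica→W: 27 × 8 = 216
  Utica→X: 50 × 4 = 200
  Utica→Y: 31 × 8 = 248
  Yuma→W: 39 × 2 = 78
  Waco→W: 19 × 3 = 57
Total cost = 799.
The route Yuma→X is not used.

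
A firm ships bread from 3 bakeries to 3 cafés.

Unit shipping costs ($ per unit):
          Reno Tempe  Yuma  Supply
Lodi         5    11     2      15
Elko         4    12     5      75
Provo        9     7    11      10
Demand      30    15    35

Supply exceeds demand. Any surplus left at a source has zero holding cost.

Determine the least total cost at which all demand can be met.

Optimal allocation:
  Lodi->Yuma: 15 × $2 = $30
  Elko->Reno: 30 × $4 = $120
  Elko->Tempe: 5 × $12 = $60
  Elko->Yuma: 20 × $5 = $100
  Provo->Tempe: 10 × $7 = $70
Total = 30 + 120 + 60 + 100 + 70 = $380.

380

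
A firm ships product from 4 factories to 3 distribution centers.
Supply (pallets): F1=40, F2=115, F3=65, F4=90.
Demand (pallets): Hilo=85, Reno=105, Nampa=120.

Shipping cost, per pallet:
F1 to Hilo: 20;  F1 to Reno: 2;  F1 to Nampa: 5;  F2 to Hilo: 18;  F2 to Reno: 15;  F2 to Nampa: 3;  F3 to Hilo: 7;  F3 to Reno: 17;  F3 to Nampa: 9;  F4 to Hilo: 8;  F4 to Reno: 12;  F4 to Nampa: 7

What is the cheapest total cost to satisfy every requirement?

1855

A cheapest plan:
  F1→Reno: 40 × 2 = 80
  F2→Nampa: 115 × 3 = 345
  F3→Hilo: 65 × 7 = 455
  F4→Hilo: 20 × 8 = 160
  F4→Reno: 65 × 12 = 780
  F4→Nampa: 5 × 7 = 35
Total = 80 + 345 + 455 + 160 + 780 + 35 = 1855.
(Supply check: F1 ships 40; F2 ships 115; F3 ships 65; F4 ships 90.)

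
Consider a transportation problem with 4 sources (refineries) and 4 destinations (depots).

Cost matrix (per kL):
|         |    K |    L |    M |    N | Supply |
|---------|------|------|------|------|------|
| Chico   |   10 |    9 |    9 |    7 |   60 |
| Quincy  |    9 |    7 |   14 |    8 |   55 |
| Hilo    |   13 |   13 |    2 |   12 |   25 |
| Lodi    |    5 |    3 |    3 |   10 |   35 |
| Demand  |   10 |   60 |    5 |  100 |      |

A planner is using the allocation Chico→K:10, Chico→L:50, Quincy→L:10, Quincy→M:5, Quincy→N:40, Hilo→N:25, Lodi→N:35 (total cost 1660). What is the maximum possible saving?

460

Current plan cost = 10·10 + 50·9 + 10·7 + 5·14 + 40·8 + 25·12 + 35·10 = 1660.
Optimal plan:
  Chico–N: 60 kL
  Quincy–L: 25 kL
  Quincy–N: 30 kL
  Hilo–K: 10 kL
  Hilo–M: 5 kL
  Hilo–N: 10 kL
  Lodi–L: 35 kL
Optimal cost = 1200.
Saving = 1660 − 1200 = 460.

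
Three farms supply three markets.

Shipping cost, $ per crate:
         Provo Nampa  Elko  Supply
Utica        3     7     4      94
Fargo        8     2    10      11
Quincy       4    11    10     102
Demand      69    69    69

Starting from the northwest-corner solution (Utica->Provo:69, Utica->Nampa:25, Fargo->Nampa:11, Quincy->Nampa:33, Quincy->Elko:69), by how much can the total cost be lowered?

Current plan cost = 69·3 + 25·7 + 11·2 + 33·11 + 69·10 = $1457.
Optimal plan:
  Utica–Nampa: 25 × $7 = $175
  Utica–Elko: 69 × $4 = $276
  Fargo–Nampa: 11 × $2 = $22
  Quincy–Provo: 69 × $4 = $276
  Quincy–Nampa: 33 × $11 = $363
Optimal cost = $1112.
Saving = 1457 − 1112 = $345.

345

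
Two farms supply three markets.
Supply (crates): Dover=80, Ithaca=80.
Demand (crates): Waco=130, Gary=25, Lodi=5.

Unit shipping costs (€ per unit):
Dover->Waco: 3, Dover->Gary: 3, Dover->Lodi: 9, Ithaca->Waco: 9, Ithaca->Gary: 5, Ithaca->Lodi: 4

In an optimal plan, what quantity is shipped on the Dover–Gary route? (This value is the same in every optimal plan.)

0

Solving gives:
  Dover–Waco: 80 × €3 = €240
  Ithaca–Waco: 50 × €9 = €450
  Ithaca–Gary: 25 × €5 = €125
  Ithaca–Lodi: 5 × €4 = €20
Total cost = €835.
The route Dover→Gary is not used.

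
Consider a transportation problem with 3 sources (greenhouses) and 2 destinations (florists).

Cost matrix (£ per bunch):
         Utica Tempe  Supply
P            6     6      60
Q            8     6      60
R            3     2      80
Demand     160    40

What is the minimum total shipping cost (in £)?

One minimum-cost allocation:
  P->Utica: 60 × £6 = £360
  Q->Utica: 20 × £8 = £160
  Q->Tempe: 40 × £6 = £240
  R->Utica: 80 × £3 = £240
Total = 360 + 160 + 240 + 240 = £1000.

1000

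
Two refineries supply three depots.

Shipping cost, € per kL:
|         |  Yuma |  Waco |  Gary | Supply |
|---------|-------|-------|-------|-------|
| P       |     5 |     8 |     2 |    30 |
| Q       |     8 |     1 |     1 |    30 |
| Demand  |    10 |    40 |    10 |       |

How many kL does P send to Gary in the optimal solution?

The minimum-cost plan:
  P->Yuma: 10 × €5 = €50
  P->Waco: 10 × €8 = €80
  P->Gary: 10 × €2 = €20
  Q->Waco: 30 × €1 = €30
Total cost = €180.
So P→Gary carries 10 kL.

10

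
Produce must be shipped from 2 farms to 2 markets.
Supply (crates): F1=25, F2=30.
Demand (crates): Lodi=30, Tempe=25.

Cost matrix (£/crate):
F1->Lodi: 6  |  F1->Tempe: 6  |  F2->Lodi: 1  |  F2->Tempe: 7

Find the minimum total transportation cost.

A cheapest plan:
  F1–Tempe: 25 × £6 = £150
  F2–Lodi: 30 × £1 = £30
Total = 150 + 30 = £180.
(Supply check: F1 ships 25; F2 ships 30.)

180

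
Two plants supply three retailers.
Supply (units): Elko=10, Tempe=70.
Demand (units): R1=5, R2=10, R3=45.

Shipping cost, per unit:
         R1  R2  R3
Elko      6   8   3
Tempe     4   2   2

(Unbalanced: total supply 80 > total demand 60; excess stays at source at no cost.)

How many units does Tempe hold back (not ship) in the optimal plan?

Minimum-cost shipments:
  Tempe->R1: 5 × 4 = 20
  Tempe->R2: 10 × 2 = 20
  Tempe->R3: 45 × 2 = 90
Total cost = 130.
Tempe ships 60 of its 70, leaving 10.

10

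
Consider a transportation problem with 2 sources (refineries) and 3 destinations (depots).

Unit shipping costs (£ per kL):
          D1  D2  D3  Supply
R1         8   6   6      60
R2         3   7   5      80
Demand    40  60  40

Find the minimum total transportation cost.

Optimal allocation:
  R1 to D2: 60 × £6 = £360
  R2 to D1: 40 × £3 = £120
  R2 to D3: 40 × £5 = £200
Total = 360 + 120 + 200 = £680.

680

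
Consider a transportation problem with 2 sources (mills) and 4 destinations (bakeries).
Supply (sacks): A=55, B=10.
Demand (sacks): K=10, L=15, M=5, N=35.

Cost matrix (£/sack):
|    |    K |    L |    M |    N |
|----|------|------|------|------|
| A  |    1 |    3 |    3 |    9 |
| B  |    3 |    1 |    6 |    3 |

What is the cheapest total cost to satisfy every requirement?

325

One minimum-cost allocation:
  A→K: 10 × £1 = £10
  A→L: 15 × £3 = £45
  A→M: 5 × £3 = £15
  A→N: 25 × £9 = £225
  B→N: 10 × £3 = £30
Total = 10 + 45 + 15 + 225 + 30 = £325.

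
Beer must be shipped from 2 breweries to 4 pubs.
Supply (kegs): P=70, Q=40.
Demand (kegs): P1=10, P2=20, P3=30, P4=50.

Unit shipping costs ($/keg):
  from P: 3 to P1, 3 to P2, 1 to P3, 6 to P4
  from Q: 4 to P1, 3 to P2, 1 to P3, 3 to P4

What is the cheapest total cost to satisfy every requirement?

Optimal allocation:
  P–P1: 10 × $3 = $30
  P–P2: 20 × $3 = $60
  P–P3: 30 × $1 = $30
  P–P4: 10 × $6 = $60
  Q–P4: 40 × $3 = $120
Total = 30 + 60 + 30 + 60 + 120 = $300.

300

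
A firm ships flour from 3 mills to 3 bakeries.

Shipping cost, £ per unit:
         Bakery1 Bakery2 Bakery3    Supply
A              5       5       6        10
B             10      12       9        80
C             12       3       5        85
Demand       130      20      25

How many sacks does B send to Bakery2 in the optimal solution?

The minimum-cost plan:
  A–Bakery1: 10 × £5 = £50
  B–Bakery1: 80 × £10 = £800
  C–Bakery1: 40 × £12 = £480
  C–Bakery2: 20 × £3 = £60
  C–Bakery3: 25 × £5 = £125
Total cost = £1515.
The route B→Bakery2 is not used.

0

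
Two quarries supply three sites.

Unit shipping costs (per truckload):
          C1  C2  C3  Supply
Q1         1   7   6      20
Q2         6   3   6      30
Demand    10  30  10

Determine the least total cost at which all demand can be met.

160

One minimum-cost allocation:
  Q1 to C1: 10 × 1 = 10
  Q1 to C3: 10 × 6 = 60
  Q2 to C2: 30 × 3 = 90
Total = 10 + 60 + 90 = 160.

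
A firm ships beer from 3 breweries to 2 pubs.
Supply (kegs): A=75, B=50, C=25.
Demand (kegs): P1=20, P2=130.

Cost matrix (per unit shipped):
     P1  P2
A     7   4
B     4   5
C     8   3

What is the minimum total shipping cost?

An optimal shipping plan:
  A to P2: 75 × 4 = 300
  B to P1: 20 × 4 = 80
  B to P2: 30 × 5 = 150
  C to P2: 25 × 3 = 75
Total = 300 + 80 + 150 + 75 = 605.

605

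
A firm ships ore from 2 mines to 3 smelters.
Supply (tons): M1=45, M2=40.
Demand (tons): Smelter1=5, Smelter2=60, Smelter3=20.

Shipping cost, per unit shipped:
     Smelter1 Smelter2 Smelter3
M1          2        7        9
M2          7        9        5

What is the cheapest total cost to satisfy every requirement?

570

An optimal shipping plan:
  M1–Smelter1: 5 × 2 = 10
  M1–Smelter2: 40 × 7 = 280
  M2–Smelter2: 20 × 9 = 180
  M2–Smelter3: 20 × 5 = 100
Total = 10 + 280 + 180 + 100 = 570.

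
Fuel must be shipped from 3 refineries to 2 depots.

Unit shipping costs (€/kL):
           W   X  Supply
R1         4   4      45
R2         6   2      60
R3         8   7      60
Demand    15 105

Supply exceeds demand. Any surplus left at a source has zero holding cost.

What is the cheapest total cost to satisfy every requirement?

One minimum-cost allocation:
  R1 to W: 15 × €4 = €60
  R1 to X: 30 × €4 = €120
  R2 to X: 60 × €2 = €120
  R3 to X: 15 × €7 = €105
Total = 60 + 120 + 120 + 105 = €405.

405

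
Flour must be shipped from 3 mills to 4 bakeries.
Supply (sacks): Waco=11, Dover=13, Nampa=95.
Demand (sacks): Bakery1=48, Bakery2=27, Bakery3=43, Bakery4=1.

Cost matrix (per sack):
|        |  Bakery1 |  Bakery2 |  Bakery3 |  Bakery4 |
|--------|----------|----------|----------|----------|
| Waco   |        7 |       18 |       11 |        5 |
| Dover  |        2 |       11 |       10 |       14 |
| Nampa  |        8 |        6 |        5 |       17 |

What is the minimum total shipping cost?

An optimal shipping plan:
  Waco→Bakery1: 10 × 7 = 70
  Waco→Bakery4: 1 × 5 = 5
  Dover→Bakery1: 13 × 2 = 26
  Nampa→Bakery1: 25 × 8 = 200
  Nampa→Bakery2: 27 × 6 = 162
  Nampa→Bakery3: 43 × 5 = 215
Total = 70 + 5 + 26 + 200 + 162 + 215 = 678.
(Supply check: Waco ships 11; Dover ships 13; Nampa ships 95.)

678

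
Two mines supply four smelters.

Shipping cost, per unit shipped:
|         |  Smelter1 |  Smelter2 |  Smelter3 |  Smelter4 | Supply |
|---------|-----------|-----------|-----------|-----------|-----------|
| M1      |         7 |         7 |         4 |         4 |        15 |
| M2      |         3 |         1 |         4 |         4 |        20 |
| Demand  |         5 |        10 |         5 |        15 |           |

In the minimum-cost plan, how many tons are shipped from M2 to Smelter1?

5

Solving gives:
  M1→Smelter3: 5 × 4 = 20
  M1→Smelter4: 10 × 4 = 40
  M2→Smelter1: 5 × 3 = 15
  M2→Smelter2: 10 × 1 = 10
  M2→Smelter4: 5 × 4 = 20
Total cost = 105.
So M2→Smelter1 carries 5 tons.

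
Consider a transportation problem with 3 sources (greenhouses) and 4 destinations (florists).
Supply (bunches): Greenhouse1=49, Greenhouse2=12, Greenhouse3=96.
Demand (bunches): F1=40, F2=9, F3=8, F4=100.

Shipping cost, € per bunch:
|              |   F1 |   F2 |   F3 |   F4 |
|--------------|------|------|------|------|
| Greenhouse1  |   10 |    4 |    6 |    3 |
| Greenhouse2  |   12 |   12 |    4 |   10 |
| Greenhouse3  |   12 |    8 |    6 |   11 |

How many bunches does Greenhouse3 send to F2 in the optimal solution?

9

Optimal shipments:
  Greenhouse1->F4: 49 × €3 = €147
  Greenhouse2->F3: 8 × €4 = €32
  Greenhouse2->F4: 4 × €10 = €40
  Greenhouse3->F1: 40 × €12 = €480
  Greenhouse3->F2: 9 × €8 = €72
  Greenhouse3->F4: 47 × €11 = €517
Total cost = €1288.
So Greenhouse3→F2 carries 9 bunches.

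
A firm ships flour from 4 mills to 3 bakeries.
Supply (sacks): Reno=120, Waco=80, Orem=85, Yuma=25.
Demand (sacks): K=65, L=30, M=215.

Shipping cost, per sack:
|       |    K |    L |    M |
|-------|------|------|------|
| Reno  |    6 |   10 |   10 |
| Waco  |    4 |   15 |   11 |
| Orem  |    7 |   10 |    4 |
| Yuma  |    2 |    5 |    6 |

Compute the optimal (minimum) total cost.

A cheapest plan:
  Reno->L: 5 sacks
  Reno->M: 115 sacks
  Waco->K: 65 sacks
  Waco->M: 15 sacks
  Orem->M: 85 sacks
  Yuma->L: 25 sacks
Total cost = 2090.

2090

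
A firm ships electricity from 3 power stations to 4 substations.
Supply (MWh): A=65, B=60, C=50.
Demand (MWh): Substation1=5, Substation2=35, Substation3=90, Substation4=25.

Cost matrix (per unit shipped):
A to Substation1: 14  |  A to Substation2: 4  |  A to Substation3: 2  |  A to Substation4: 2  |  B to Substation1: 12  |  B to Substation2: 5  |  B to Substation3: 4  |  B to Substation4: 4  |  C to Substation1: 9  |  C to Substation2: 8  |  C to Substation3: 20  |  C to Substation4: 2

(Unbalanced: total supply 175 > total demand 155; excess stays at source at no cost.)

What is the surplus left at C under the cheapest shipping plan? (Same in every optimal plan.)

An optimal plan:
  A→Substation3: 65 × 2 = 130
  B→Substation2: 35 × 5 = 175
  B→Substation3: 25 × 4 = 100
  C→Substation1: 5 × 9 = 45
  C→Substation4: 25 × 2 = 50
Total cost = 500.
C ships 30 of its 50, leaving 20.

20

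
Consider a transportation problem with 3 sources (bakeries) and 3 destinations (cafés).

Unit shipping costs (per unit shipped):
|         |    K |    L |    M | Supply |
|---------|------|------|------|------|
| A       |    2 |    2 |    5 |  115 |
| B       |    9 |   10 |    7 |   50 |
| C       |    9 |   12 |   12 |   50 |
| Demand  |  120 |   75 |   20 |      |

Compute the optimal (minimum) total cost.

1090

Optimal allocation:
  A to K: 40 × 2 = 80
  A to L: 75 × 2 = 150
  B to K: 30 × 9 = 270
  B to M: 20 × 7 = 140
  C to K: 50 × 9 = 450
Total = 80 + 150 + 270 + 140 + 450 = 1090.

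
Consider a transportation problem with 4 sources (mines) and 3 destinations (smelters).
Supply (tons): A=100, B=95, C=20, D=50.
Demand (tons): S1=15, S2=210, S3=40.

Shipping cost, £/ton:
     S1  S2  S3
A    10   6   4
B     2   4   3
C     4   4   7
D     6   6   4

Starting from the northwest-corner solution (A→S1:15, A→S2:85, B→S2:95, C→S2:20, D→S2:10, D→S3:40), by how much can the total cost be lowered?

90

Current plan cost = 15·10 + 85·6 + 95·4 + 20·4 + 10·6 + 40·4 = £1340.
Optimal plan:
  A–S2: 100 tons
  B–S1: 15 tons
  B–S2: 80 tons
  C–S2: 20 tons
  D–S2: 10 tons
  D–S3: 40 tons
Optimal cost = £1250.
Saving = 1340 − 1250 = £90.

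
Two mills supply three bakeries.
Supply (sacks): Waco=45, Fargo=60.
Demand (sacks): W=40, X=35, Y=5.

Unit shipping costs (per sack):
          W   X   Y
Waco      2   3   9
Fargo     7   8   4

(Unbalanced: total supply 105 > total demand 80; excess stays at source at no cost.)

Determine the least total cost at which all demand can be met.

355

A cheapest plan:
  Waco→W: 40 × 2 = 80
  Waco→X: 5 × 3 = 15
  Fargo→X: 30 × 8 = 240
  Fargo→Y: 5 × 4 = 20
Total = 80 + 15 + 240 + 20 = 355.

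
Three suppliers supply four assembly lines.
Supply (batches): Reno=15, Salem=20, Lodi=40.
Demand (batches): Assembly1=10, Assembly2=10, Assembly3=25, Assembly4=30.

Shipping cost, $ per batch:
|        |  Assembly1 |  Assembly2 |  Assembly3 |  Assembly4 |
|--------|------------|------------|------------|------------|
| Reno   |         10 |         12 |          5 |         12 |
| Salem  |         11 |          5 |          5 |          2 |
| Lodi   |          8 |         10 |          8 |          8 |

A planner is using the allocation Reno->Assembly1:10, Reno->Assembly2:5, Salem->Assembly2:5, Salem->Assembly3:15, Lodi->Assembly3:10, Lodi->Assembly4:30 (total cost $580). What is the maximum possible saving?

Current plan cost = 10·10 + 5·12 + 5·5 + 15·5 + 10·8 + 30·8 = $580.
Optimal plan:
  Reno→Assembly3: 15 × $5 = $75
  Salem→Assembly4: 20 × $2 = $40
  Lodi→Assembly1: 10 × $8 = $80
  Lodi→Assembly2: 10 × $10 = $100
  Lodi→Assembly3: 10 × $8 = $80
  Lodi→Assembly4: 10 × $8 = $80
Optimal cost = $455.
Saving = 580 − 455 = $125.

125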